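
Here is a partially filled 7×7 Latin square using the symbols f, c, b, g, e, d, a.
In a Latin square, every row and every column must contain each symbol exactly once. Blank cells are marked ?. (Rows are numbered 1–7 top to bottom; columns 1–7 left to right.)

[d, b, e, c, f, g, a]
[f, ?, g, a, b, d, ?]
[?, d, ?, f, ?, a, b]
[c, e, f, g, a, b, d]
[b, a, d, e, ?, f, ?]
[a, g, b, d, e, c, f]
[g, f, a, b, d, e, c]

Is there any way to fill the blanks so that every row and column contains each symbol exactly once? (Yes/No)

No row or column among the givens repeats a symbol, and propagating forced cells runs into no contradiction.
One valid completion exists (for instance, d b e c f g a / f c g a b d e / e d c f g a b / c e f g a b d / b a d e c f g / a g b d e c f / g f a b d e c).

Yes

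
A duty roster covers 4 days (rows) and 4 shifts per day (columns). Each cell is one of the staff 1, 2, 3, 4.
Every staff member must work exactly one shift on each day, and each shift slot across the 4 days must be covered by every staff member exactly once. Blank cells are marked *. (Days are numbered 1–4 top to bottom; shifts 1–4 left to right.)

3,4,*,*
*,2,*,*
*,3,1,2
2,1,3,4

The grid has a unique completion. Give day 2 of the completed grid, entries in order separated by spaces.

1 2 4 3

Day 2, shift 3: day 2 has {2} and shift 3 has {1, 3}, leaving only 4.
Day 2, shift 1: day 2 has {2, 4} and shift 1 has {2, 3}, leaving only 1.
Day 2, shift 4: day 2 has {1, 2, 4} and shift 4 has {2, 4}, leaving only 3.
So day 2 reads: 1 2 4 3.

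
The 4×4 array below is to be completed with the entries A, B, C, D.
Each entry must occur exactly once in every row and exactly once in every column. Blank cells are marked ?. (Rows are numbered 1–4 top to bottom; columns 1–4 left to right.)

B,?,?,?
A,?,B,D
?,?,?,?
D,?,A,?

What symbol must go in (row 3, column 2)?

A

Row 2, column 2: row 2 has {A, B, D} and column 2 has {}, leaving only C.
Row 3, column 1: row 3 has {} and column 1 has {A, B, D}, leaving only C.
Row 3, column 3: row 3 has {C} and column 3 has {A, B}, leaving only D.
Row 1, column 3: row 1 has {B} and column 3 has {A, B, D}, leaving only C.
Row 1, column 4: row 1 has {B, C} and column 4 has {D}, leaving only A.
Row 1, column 2: row 1 has {A, B, C} and column 2 has {C}, leaving only D.
Row 3, column 4: row 3 has {C, D} and column 4 has {A, D}, leaving only B.
Row 3 already has {B, C, D} and column 2 already has {C, D}, so row 3, column 2 must be A.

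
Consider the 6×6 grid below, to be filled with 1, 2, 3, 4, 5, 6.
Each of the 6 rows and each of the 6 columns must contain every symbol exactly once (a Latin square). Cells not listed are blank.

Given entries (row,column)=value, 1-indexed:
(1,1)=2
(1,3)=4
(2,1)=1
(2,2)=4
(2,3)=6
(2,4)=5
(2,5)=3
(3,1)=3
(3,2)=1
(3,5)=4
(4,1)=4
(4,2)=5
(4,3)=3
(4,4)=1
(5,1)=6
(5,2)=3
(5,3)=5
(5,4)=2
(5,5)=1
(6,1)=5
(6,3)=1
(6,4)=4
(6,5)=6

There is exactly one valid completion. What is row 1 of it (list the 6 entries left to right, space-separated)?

Row 1, column 2: row 1 has {2, 4} and column 2 has {1, 3, 4, 5}, leaving only 6.
Row 1, column 4: row 1 has {2, 4, 6} and column 4 has {1, 2, 4, 5}, leaving only 3.
Row 1, column 5: row 1 has {2, 3, 4, 6} and column 5 has {1, 3, 4, 6}, leaving only 5.
Row 1, column 6: row 1 has {2, 3, 4, 5, 6} and column 6 has {}, leaving only 1.
So row 1 reads: 2 6 4 3 5 1.

2 6 4 3 5 1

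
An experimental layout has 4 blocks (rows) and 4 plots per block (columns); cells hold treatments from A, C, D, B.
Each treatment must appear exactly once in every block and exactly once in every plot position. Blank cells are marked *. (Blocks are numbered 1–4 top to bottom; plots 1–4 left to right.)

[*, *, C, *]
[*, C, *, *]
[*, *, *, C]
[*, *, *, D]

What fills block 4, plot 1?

C

Block 4, plot 1 is narrowed to {A, C, B}.
If it were A, then block 4, plot 3 would be left with no valid symbol.
If it were B, then block 4, plot 3 would be left with no valid symbol.
So block 4, plot 1 must be C.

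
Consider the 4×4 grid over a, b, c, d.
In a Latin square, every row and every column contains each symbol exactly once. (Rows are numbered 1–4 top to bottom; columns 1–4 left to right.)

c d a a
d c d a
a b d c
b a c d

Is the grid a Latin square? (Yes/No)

Row 1 contains a twice (at columns 3 and 4); row 2 is also not a permutation.

No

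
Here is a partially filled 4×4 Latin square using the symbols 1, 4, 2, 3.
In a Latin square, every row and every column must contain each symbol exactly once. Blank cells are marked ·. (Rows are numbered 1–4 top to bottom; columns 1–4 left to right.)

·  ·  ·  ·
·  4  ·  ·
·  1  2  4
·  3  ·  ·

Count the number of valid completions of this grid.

Row 1, column 1: eliminating its row and column leaves {1, 4, 2, 3}.
Row 1, column 2: eliminating its row and column leaves {2}.
Row 1, column 3: eliminating its row and column leaves {1, 4, 3}.
Row 1, column 4: eliminating its row and column leaves {1, 2, 3}.
Row 2, column 1: eliminating its row and column leaves {1, 2, 3}.
Row 2, column 3: eliminating its row and column leaves {1, 3}.
Row 2, column 4: eliminating its row and column leaves {1, 2, 3}.
Row 3, column 1: eliminating its row and column leaves {3}.
Row 4, column 1: eliminating its row and column leaves {1, 4, 2}.
Row 4, column 3: eliminating its row and column leaves {1, 4}.
Row 4, column 4: eliminating its row and column leaves {1, 2}.
Enumerating the assignments across these blanks that avoid any row or column repeat gives 4 completions.

4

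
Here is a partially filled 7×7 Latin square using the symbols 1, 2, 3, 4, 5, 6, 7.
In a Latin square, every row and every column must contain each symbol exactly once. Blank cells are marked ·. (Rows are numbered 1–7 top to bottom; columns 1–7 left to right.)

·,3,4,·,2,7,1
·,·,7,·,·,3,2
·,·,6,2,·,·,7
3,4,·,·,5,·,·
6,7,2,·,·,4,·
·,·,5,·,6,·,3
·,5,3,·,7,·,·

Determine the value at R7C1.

Row 1, column 1: row 1 has {1, 2, 3, 4, 7} and column 1 has {3, 6}, leaving only 5.
Row 1, column 4: row 1 has {1, 2, 3, 4, 5, 7} and column 4 has {2}, leaving only 6.
Row 3, column 2: row 3 has {2, 6, 7} and column 2 has {3, 4, 5, 7}, leaving only 1.
Row 2, column 2: row 2 has {2, 3, 7} and column 2 has {1, 3, 4, 5, 7}, leaving only 6.
Row 3, column 1: row 3 has {1, 2, 6, 7} and column 1 has {3, 5, 6}, leaving only 4.
Row 2, column 1: row 2 has {2, 3, 6, 7} and column 1 has {3, 4, 5, 6}, leaving only 1.
Row 7 already has {3, 5, 7} and column 1 already has {1, 3, 4, 5, 6}, so row 7, column 1 must be 2.

2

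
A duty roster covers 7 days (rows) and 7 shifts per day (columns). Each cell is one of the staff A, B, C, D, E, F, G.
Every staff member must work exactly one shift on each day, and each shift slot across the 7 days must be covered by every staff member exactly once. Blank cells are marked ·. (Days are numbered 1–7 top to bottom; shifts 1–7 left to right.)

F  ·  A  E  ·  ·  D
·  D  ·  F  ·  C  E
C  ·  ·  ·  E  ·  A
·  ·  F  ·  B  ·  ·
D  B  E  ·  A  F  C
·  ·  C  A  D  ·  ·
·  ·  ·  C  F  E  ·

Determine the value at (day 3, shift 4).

Day 2, shift 5: day 2 has {C, D, E, F} and shift 5 has {A, B, D, E, F}, leaving only G.
Day 1, shift 5: day 1 has {A, D, E, F} and shift 5 has {A, B, D, E, F, G}, leaving only C.
Day 1, shift 2: day 1 has {A, C, D, E, F} and shift 2 has {B, D}, leaving only G.
Day 1, shift 6: day 1 has {A, C, D, E, F, G} and shift 6 has {C, E, F}, leaving only B.
Day 2, shift 3: day 2 has {C, D, E, F, G} and shift 3 has {A, C, E, F}, leaving only B.
Day 2, shift 1: day 2 has {B, C, D, E, F, G} and shift 1 has {C, D, F}, leaving only A.
Day 3, shift 2: day 3 has {A, C, E} and shift 2 has {B, D, G}, leaving only F.
Day 4, shift 7: day 4 has {B, F} and shift 7 has {A, C, D, E}, leaving only G.
Day 4, shift 1: day 4 has {B, F, G} and shift 1 has {A, C, D, F}, leaving only E.
Day 4, shift 4: day 4 has {B, E, F, G} and shift 4 has {A, C, E, F}, leaving only D.
Day 4, shift 6: day 4 has {B, D, E, F, G} and shift 6 has {B, C, E, F}, leaving only A.
Day 4, shift 2: day 4 has {A, B, D, E, F, G} and shift 2 has {B, D, F, G}, leaving only C.
Day 5, shift 4: day 5 has {A, B, C, D, E, F} and shift 4 has {A, C, D, E, F}, leaving only G.
Day 3 already has {A, C, E, F} and shift 4 already has {A, C, D, E, F, G}, so day 3, shift 4 must be B.

B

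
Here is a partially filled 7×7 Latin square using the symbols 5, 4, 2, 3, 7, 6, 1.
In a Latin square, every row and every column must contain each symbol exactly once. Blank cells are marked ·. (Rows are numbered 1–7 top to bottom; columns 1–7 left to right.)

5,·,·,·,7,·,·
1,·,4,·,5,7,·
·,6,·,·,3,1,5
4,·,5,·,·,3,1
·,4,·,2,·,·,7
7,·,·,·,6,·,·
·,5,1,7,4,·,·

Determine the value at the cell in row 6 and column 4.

5

Row 3, column 1: row 3 has {5, 3, 6, 1} and column 1 has {5, 4, 7, 1}, leaving only 2.
Row 3, column 3: row 3 has {5, 2, 3, 6, 1} and column 3 has {5, 4, 1}, leaving only 7.
Row 3, column 4: row 3 has {5, 2, 3, 7, 6, 1} and column 4 has {2, 7}, leaving only 4.
Row 4, column 4: row 4 has {5, 4, 3, 1} and column 4 has {4, 2, 7}, leaving only 6.
Row 2, column 4: row 2 has {5, 4, 7, 1} and column 4 has {4, 2, 7, 6}, leaving only 3.
Row 1, column 4: row 1 has {5, 7} and column 4 has {4, 2, 3, 7, 6}, leaving only 1.
Row 6 already has {7, 6} and column 4 already has {4, 2, 3, 7, 6, 1}, so row 6, column 4 must be 5.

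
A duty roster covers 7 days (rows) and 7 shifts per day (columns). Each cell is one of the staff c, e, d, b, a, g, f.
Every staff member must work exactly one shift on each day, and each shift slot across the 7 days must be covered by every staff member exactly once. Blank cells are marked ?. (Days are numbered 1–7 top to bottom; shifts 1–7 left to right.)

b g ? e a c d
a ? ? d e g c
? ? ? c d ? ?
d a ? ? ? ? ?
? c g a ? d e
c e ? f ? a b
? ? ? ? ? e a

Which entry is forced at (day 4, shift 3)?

e

Day 1, shift 3: day 1 has {c, e, d, b, a, g} and shift 3 has {g}, leaving only f.
Day 2, shift 3: day 2 has {c, e, d, a, g} and shift 3 has {g, f}, leaving only b.
Day 2, shift 2: day 2 has {c, e, d, b, a, g} and shift 2 has {c, e, a, g}, leaving only f.
Day 3, shift 2: day 3 has {c, d} and shift 2 has {c, e, a, g, f}, leaving only b.
Day 3, shift 6: day 3 has {c, d, b} and shift 6 has {c, e, d, a, g}, leaving only f.
Day 3, shift 7: day 3 has {c, d, b, f} and shift 7 has {c, e, d, b, a}, leaving only g.
Day 3, shift 1: day 3 has {c, d, b, g, f} and shift 1 has {c, d, b, a}, leaving only e.
Day 3, shift 3: day 3 has {c, e, d, b, g, f} and shift 3 has {b, g, f}, leaving only a.
Day 4, shift 6: day 4 has {d, a} and shift 6 has {c, e, d, a, g, f}, leaving only b.
Day 4, shift 4: day 4 has {d, b, a} and shift 4 has {c, e, d, a, f}, leaving only g.
Day 4, shift 7: day 4 has {d, b, a, g} and shift 7 has {c, e, d, b, a, g}, leaving only f.
Day 4, shift 5: day 4 has {d, b, a, g, f} and shift 5 has {e, d, a}, leaving only c.
Day 4 already has {c, d, b, a, g, f} and shift 3 already has {b, a, g, f}, so day 4, shift 3 must be e.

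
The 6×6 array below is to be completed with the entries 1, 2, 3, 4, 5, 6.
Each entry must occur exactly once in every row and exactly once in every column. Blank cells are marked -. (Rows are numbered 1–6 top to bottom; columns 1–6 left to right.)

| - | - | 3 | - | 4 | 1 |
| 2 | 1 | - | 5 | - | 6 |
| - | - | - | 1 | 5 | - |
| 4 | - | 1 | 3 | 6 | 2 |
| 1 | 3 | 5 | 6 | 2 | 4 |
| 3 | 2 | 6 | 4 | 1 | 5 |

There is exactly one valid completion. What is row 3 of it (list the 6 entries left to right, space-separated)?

Row 3, column 1: row 3 has {1, 5} and column 1 has {1, 2, 3, 4}, leaving only 6.
Row 3, column 2: row 3 has {1, 5, 6} and column 2 has {1, 2, 3}, leaving only 4.
Row 3, column 3: row 3 has {1, 4, 5, 6} and column 3 has {1, 3, 5, 6}, leaving only 2.
Row 3, column 6: row 3 has {1, 2, 4, 5, 6} and column 6 has {1, 2, 4, 5, 6}, leaving only 3.
So row 3 reads: 6 4 2 1 5 3.

6 4 2 1 5 3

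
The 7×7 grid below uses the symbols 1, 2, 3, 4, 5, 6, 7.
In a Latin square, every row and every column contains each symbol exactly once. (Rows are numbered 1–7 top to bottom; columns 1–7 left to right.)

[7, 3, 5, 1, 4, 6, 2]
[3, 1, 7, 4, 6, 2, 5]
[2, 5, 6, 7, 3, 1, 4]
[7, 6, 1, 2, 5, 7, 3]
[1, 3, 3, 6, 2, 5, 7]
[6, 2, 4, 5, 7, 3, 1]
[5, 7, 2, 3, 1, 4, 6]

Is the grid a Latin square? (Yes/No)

No

Row 5 contains 3 twice (at columns 2 and 3); row 4 is also not a permutation.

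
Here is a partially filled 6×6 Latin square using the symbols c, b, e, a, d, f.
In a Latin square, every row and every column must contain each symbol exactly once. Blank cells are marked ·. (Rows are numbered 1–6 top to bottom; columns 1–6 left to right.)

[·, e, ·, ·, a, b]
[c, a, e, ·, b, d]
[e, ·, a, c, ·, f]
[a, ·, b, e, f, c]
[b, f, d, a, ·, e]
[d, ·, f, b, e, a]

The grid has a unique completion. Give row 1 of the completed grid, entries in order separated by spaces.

f e c d a b

Row 1, column 1: row 1 has {b, e, a} and column 1 has {c, b, e, a, d}, leaving only f.
Row 1, column 3: row 1 has {b, e, a, f} and column 3 has {b, e, a, d, f}, leaving only c.
Row 1, column 4: row 1 has {c, b, e, a, f} and column 4 has {c, b, e, a}, leaving only d.
So row 1 reads: f e c d a b.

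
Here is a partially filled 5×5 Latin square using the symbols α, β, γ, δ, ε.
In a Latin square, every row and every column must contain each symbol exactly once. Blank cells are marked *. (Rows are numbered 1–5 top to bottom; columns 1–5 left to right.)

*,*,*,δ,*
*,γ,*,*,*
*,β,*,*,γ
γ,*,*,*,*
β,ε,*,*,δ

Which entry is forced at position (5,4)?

γ

Row 1, column 2: row 1 has {δ} and column 2 has {β, γ, ε}, leaving only α.
Row 1, column 1: row 1 has {α, δ} and column 1 has {β, γ}, leaving only ε.
Row 1, column 5: row 1 has {α, δ, ε} and column 5 has {γ, δ}, leaving only β.
Row 1, column 3: row 1 has {α, β, δ, ε} and column 3 has {}, leaving only γ.
Row 4, column 2: row 4 has {γ} and column 2 has {α, β, γ, ε}, leaving only δ.
Row 5, column 3: row 5 has {β, δ, ε} and column 3 has {γ}, leaving only α.
Row 5 already has {α, β, δ, ε} and column 4 already has {δ}, so row 5, column 4 must be γ.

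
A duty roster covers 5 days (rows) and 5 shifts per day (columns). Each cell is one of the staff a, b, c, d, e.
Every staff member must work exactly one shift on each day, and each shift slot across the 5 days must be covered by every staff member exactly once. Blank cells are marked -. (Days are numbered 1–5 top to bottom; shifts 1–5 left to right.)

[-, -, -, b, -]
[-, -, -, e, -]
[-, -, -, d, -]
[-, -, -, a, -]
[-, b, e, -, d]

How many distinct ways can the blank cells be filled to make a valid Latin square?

56

Day 1, shift 1: eliminating its day and shift leaves {a, c, d, e}.
Day 1, shift 2: eliminating its day and shift leaves {a, c, d, e}.
Day 1, shift 3: eliminating its day and shift leaves {a, c, d}.
Day 1, shift 5: eliminating its day and shift leaves {a, c, e}.
Day 2, shift 1: eliminating its day and shift leaves {a, b, c, d}.
Day 2, shift 2: eliminating its day and shift leaves {a, c, d}.
Day 2, shift 3: eliminating its day and shift leaves {a, b, c, d}.
Day 2, shift 5: eliminating its day and shift leaves {a, b, c}.
Day 3, shift 1: eliminating its day and shift leaves {a, b, c, e}.
Day 3, shift 2: eliminating its day and shift leaves {a, c, e}.
Day 3, shift 3: eliminating its day and shift leaves {a, b, c}.
Day 3, shift 5: eliminating its day and shift leaves {a, b, c, e}.
Day 4, shift 1: eliminating its day and shift leaves {b, c, d, e}.
Day 4, shift 2: eliminating its day and shift leaves {c, d, e}.
Day 4, shift 3: eliminating its day and shift leaves {b, c, d}.
Day 4, shift 5: eliminating its day and shift leaves {b, c, e}.
Day 5, shift 1: eliminating its day and shift leaves {a, c}.
Day 5, shift 4: eliminating its day and shift leaves {c}.
Enumerating the assignments across these blanks that avoid any day or shift repeat gives 56 completions.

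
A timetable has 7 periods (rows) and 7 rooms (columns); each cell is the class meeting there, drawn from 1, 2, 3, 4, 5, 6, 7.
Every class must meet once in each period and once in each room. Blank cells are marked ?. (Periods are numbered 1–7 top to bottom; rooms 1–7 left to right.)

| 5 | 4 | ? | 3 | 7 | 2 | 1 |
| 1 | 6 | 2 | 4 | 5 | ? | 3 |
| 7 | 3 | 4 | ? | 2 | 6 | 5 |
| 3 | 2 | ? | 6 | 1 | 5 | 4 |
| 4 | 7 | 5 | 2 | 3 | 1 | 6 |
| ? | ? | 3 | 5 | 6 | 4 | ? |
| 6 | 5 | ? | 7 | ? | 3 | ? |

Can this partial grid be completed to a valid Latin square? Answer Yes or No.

No period or room among the givens repeats a symbol, and propagating forced cells runs into no contradiction.
One valid completion exists (for instance, 5 4 6 3 7 2 1 / 1 6 2 4 5 7 3 / 7 3 4 1 2 6 5 / 3 2 7 6 1 5 4 / 4 7 5 2 3 1 6 / 2 1 3 5 6 4 7 / 6 5 1 7 4 3 2).

Yes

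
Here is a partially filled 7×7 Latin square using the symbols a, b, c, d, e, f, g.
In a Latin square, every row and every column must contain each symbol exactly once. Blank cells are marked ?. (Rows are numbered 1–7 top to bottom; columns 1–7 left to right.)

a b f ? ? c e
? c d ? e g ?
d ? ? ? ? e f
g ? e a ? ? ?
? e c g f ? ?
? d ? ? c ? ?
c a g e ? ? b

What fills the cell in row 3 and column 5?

a

Row 1, column 4: row 1 has {a, b, c, e, f} and column 4 has {a, e, g}, leaving only d.
Row 1, column 5: row 1 has {a, b, c, d, e, f} and column 5 has {c, e, f}, leaving only g.
Row 2, column 7: row 2 has {c, d, e, g} and column 7 has {b, e, f}, leaving only a.
Row 3, column 2: row 3 has {d, e, f} and column 2 has {a, b, c, d, e}, leaving only g.
Row 4, column 2: row 4 has {a, e, g} and column 2 has {a, b, c, d, e, g}, leaving only f.
Row 5, column 1: row 5 has {c, e, f, g} and column 1 has {a, c, d, g}, leaving only b.
Row 2, column 1: row 2 has {a, c, d, e, g} and column 1 has {a, b, c, d, g}, leaving only f.
Row 2, column 4: row 2 has {a, c, d, e, f, g} and column 4 has {a, d, e, g}, leaving only b.
Row 3, column 4: row 3 has {d, e, f, g} and column 4 has {a, b, d, e, g}, leaving only c.
Row 5, column 7: row 5 has {b, c, e, f, g} and column 7 has {a, b, e, f}, leaving only d.
Row 4, column 7: row 4 has {a, e, f, g} and column 7 has {a, b, d, e, f}, leaving only c.
Row 5, column 6: row 5 has {b, c, d, e, f, g} and column 6 has {c, e, g}, leaving only a.
Row 6, column 1: row 6 has {c, d} and column 1 has {a, b, c, d, f, g}, leaving only e.
Row 6, column 4: row 6 has {c, d, e} and column 4 has {a, b, c, d, e, g}, leaving only f.
Row 6, column 6: row 6 has {c, d, e, f} and column 6 has {a, c, e, g}, leaving only b.
Row 4, column 6: row 4 has {a, c, e, f, g} and column 6 has {a, b, c, e, g}, leaving only d.
Row 4, column 5: row 4 has {a, c, d, e, f, g} and column 5 has {c, e, f, g}, leaving only b.
Row 3 already has {c, d, e, f, g} and column 5 already has {b, c, e, f, g}, so row 3, column 5 must be a.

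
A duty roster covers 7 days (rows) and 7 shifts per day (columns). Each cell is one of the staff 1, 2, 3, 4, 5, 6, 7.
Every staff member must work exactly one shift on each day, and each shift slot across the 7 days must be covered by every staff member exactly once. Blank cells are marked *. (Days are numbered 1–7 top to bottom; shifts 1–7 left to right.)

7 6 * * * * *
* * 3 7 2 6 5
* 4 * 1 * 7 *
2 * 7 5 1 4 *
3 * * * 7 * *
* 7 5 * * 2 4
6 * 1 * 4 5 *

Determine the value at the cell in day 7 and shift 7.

7

Day 2, shift 2: day 2 has {2, 3, 5, 6, 7} and shift 2 has {4, 6, 7}, leaving only 1.
Day 2, shift 1: day 2 has {1, 2, 3, 5, 6, 7} and shift 1 has {2, 3, 6, 7}, leaving only 4.
Day 3, shift 1: day 3 has {1, 4, 7} and shift 1 has {2, 3, 4, 6, 7}, leaving only 5.
Day 4, shift 2: day 4 has {1, 2, 4, 5, 7} and shift 2 has {1, 4, 6, 7}, leaving only 3.
Day 4, shift 7: day 4 has {1, 2, 3, 4, 5, 7} and shift 7 has {4, 5}, leaving only 6.
Day 5, shift 6: day 5 has {3, 7} and shift 6 has {2, 4, 5, 6, 7}, leaving only 1.
Day 1, shift 6: day 1 has {6, 7} and shift 6 has {1, 2, 4, 5, 6, 7}, leaving only 3.
Day 1, shift 5: day 1 has {3, 6, 7} and shift 5 has {1, 2, 4, 7}, leaving only 5.
Day 5, shift 7: day 5 has {1, 3, 7} and shift 7 has {4, 5, 6}, leaving only 2.
Day 1, shift 7: day 1 has {3, 5, 6, 7} and shift 7 has {2, 4, 5, 6}, leaving only 1.
Day 3, shift 7: day 3 has {1, 4, 5, 7} and shift 7 has {1, 2, 4, 5, 6}, leaving only 3.
Day 7 already has {1, 4, 5, 6} and shift 7 already has {1, 2, 3, 4, 5, 6}, so day 7, shift 7 must be 7.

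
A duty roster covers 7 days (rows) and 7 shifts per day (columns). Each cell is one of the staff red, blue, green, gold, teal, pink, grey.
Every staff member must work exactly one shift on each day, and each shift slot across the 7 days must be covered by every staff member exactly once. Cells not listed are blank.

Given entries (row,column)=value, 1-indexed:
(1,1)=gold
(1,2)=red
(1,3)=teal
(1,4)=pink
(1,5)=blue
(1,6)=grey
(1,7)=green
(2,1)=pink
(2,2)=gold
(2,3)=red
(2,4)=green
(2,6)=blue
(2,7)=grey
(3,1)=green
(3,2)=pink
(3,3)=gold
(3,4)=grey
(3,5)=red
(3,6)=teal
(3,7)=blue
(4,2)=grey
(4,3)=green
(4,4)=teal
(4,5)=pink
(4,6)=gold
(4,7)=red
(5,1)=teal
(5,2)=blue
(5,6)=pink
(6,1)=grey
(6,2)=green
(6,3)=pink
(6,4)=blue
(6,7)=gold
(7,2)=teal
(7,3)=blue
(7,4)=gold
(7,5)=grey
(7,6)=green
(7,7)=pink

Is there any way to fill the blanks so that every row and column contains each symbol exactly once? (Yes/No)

Day 5, shift 7: day 5 together with shift 7 already contain {red, blue, green, gold, teal, pink, grey} — every symbol — so nothing can go there. The grid has no valid completion.

No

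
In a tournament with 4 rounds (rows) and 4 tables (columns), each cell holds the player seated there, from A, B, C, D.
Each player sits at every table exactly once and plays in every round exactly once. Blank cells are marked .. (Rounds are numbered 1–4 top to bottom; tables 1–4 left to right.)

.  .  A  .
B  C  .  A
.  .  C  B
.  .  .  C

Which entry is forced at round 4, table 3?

Round 1, table 4: round 1 has {A} and table 4 has {A, B, C}, leaving only D.
Round 1, table 1: round 1 has {A, D} and table 1 has {B}, leaving only C.
Round 1, table 2: round 1 has {A, C, D} and table 2 has {C}, leaving only B.
Round 2, table 3: round 2 has {A, B, C} and table 3 has {A, C}, leaving only D.
Round 4 already has {C} and table 3 already has {A, C, D}, so round 4, table 3 must be B.

B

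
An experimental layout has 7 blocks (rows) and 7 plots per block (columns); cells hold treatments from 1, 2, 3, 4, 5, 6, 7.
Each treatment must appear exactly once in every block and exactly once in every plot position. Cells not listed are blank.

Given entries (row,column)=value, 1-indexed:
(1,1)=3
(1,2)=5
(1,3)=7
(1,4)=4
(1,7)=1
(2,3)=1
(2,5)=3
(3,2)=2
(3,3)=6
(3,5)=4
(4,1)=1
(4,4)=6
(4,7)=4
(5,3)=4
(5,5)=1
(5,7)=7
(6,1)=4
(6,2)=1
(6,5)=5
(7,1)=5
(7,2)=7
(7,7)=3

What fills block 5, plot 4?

5

Block 3, plot 1: block 3 has {2, 4, 6} and plot 1 has {1, 3, 4, 5}, leaving only 7.
Block 3, plot 7: block 3 has {2, 4, 6, 7} and plot 7 has {1, 3, 4, 7}, leaving only 5.
Block 4, plot 2: block 4 has {1, 4, 6} and plot 2 has {1, 2, 5, 7}, leaving only 3.
Block 5, plot 2: block 5 has {1, 4, 7} and plot 2 has {1, 2, 3, 5, 7}, leaving only 6.
Block 2, plot 2: block 2 has {1, 3} and plot 2 has {1, 2, 3, 5, 6, 7}, leaving only 4.
Block 5, plot 1: block 5 has {1, 4, 6, 7} and plot 1 has {1, 3, 4, 5, 7}, leaving only 2.
Block 2, plot 1: block 2 has {1, 3, 4} and plot 1 has {1, 2, 3, 4, 5, 7}, leaving only 6.
Block 2, plot 7: block 2 has {1, 3, 4, 6} and plot 7 has {1, 3, 4, 5, 7}, leaving only 2.
Block 6, plot 7: block 6 has {1, 4, 5} and plot 7 has {1, 2, 3, 4, 5, 7}, leaving only 6.
Block 7, plot 3: block 7 has {3, 5, 7} and plot 3 has {1, 4, 6, 7}, leaving only 2.
Block 4, plot 3: block 4 has {1, 3, 4, 6} and plot 3 has {1, 2, 4, 6, 7}, leaving only 5.
Block 6, plot 3: block 6 has {1, 4, 5, 6} and plot 3 has {1, 2, 4, 5, 6, 7}, leaving only 3.
Block 7, plot 4: block 7 has {2, 3, 5, 7} and plot 4 has {4, 6}, leaving only 1.
Block 3, plot 4: block 3 has {2, 4, 5, 6, 7} and plot 4 has {1, 4, 6}, leaving only 3.
Block 5 already has {1, 2, 4, 6, 7} and plot 4 already has {1, 3, 4, 6}, so block 5, plot 4 must be 5.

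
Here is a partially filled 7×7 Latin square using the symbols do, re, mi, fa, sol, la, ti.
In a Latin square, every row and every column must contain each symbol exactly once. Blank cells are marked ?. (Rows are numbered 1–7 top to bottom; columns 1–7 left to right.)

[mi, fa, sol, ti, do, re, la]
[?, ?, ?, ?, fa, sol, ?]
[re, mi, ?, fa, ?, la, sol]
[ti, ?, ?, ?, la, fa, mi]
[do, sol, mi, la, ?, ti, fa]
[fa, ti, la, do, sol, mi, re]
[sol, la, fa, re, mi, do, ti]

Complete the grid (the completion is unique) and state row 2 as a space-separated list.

la re ti mi fa sol do

Row 2, column 1: row 2 has {fa, sol} and column 1 has {do, re, mi, fa, sol, ti}, leaving only la.
Row 2, column 4: row 2 has {fa, sol, la} and column 4 has {do, re, fa, la, ti}, leaving only mi.
Row 2, column 7: row 2 has {mi, fa, sol, la} and column 7 has {re, mi, fa, sol, la, ti}, leaving only do.
Row 2, column 2: row 2 has {do, mi, fa, sol, la} and column 2 has {mi, fa, sol, la, ti}, leaving only re.
Row 2, column 3: row 2 has {do, re, mi, fa, sol, la} and column 3 has {mi, fa, sol, la}, leaving only ti.
So row 2 reads: la re ti mi fa sol do.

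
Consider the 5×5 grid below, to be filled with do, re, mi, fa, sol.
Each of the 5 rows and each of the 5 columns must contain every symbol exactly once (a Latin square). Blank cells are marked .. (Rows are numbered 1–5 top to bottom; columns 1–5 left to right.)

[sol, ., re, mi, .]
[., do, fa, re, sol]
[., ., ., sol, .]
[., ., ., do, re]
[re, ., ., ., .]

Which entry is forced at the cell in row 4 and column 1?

fa

Row 1, column 2: row 1 has {re, mi, sol} and column 2 has {do}, leaving only fa.
Row 1, column 5: row 1 has {re, mi, fa, sol} and column 5 has {re, sol}, leaving only do.
Row 2, column 1: row 2 has {do, re, fa, sol} and column 1 has {re, sol}, leaving only mi.
Row 4 already has {do, re} and column 1 already has {re, mi, sol}, so row 4, column 1 must be fa.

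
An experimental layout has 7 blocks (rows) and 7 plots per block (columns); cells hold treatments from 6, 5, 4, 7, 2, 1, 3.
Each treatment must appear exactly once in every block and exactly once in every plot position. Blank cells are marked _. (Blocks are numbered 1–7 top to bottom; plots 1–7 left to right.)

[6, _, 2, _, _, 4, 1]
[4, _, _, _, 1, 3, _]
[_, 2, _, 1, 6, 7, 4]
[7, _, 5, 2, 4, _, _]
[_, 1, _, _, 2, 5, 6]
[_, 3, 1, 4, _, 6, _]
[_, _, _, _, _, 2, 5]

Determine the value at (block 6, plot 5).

Block 3, plot 3: block 3 has {6, 4, 7, 2, 1} and plot 3 has {5, 2, 1}, leaving only 3.
Block 3, plot 1: block 3 has {6, 4, 7, 2, 1, 3} and plot 1 has {6, 4, 7}, leaving only 5.
Block 4, plot 2: block 4 has {5, 4, 7, 2} and plot 2 has {2, 1, 3}, leaving only 6.
Block 4, plot 6: block 4 has {6, 5, 4, 7, 2} and plot 6 has {6, 5, 4, 7, 2, 3}, leaving only 1.
Block 4, plot 7: block 4 has {6, 5, 4, 7, 2, 1} and plot 7 has {6, 5, 4, 1}, leaving only 3.
Block 5, plot 1: block 5 has {6, 5, 2, 1} and plot 1 has {6, 5, 4, 7}, leaving only 3.
Block 5, plot 4: block 5 has {6, 5, 2, 1, 3} and plot 4 has {4, 2, 1}, leaving only 7.
Block 5, plot 3: block 5 has {6, 5, 7, 2, 1, 3} and plot 3 has {5, 2, 1, 3}, leaving only 4.
Block 6, plot 1: block 6 has {6, 4, 1, 3} and plot 1 has {6, 5, 4, 7, 3}, leaving only 2.
Block 6, plot 7: block 6 has {6, 4, 2, 1, 3} and plot 7 has {6, 5, 4, 1, 3}, leaving only 7.
Block 6 already has {6, 4, 7, 2, 1, 3} and plot 5 already has {6, 4, 2, 1}, so block 6, plot 5 must be 5.

5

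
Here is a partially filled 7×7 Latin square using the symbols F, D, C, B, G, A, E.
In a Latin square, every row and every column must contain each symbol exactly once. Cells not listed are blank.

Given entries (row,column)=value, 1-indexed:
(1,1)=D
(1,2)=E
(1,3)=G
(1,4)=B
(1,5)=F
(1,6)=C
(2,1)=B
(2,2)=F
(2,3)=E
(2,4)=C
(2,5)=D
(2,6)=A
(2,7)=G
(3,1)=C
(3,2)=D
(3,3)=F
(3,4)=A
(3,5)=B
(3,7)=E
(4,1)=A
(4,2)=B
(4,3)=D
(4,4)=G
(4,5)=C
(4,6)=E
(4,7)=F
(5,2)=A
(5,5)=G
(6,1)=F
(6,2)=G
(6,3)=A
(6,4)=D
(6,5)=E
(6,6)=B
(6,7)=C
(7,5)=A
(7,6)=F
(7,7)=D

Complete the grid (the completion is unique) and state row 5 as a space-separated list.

Row 5, column 1: row 5 has {G, A} and column 1 has {F, D, C, B, A}, leaving only E.
Row 5, column 4: row 5 has {G, A, E} and column 4 has {D, C, B, G, A}, leaving only F.
Row 5, column 6: row 5 has {F, G, A, E} and column 6 has {F, C, B, A, E}, leaving only D.
Row 5, column 7: row 5 has {F, D, G, A, E} and column 7 has {F, D, C, G, E}, leaving only B.
Row 5, column 3: row 5 has {F, D, B, G, A, E} and column 3 has {F, D, G, A, E}, leaving only C.
So row 5 reads: E A C F G D B.

E A C F G D B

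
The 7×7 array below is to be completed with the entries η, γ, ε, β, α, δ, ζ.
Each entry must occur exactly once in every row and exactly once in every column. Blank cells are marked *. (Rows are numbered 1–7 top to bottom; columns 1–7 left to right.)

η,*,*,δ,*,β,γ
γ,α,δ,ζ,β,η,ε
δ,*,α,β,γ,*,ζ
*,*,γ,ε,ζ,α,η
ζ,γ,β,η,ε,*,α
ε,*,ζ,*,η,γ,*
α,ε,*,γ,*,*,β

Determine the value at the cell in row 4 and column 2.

δ

Row 1, column 2: row 1 has {η, γ, β, δ} and column 2 has {γ, ε, α}, leaving only ζ.
Row 1, column 3: row 1 has {η, γ, β, δ, ζ} and column 3 has {γ, β, α, δ, ζ}, leaving only ε.
Row 1, column 5: row 1 has {η, γ, ε, β, δ, ζ} and column 5 has {η, γ, ε, β, ζ}, leaving only α.
Row 3, column 2: row 3 has {γ, β, α, δ, ζ} and column 2 has {γ, ε, α, ζ}, leaving only η.
Row 3, column 6: row 3 has {η, γ, β, α, δ, ζ} and column 6 has {η, γ, β, α}, leaving only ε.
Row 4, column 1: row 4 has {η, γ, ε, α, ζ} and column 1 has {η, γ, ε, α, δ, ζ}, leaving only β.
Row 4 already has {η, γ, ε, β, α, ζ} and column 2 already has {η, γ, ε, α, ζ}, so row 4, column 2 must be δ.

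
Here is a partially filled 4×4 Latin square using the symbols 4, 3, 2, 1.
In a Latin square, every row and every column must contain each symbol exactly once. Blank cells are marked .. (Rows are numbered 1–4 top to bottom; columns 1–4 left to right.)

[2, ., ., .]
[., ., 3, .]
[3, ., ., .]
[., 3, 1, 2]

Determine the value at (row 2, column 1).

1

Row 1, column 3: row 1 has {2} and column 3 has {3, 1}, leaving only 4.
Row 1, column 2: row 1 has {4, 2} and column 2 has {3}, leaving only 1.
Row 1, column 4: row 1 has {4, 2, 1} and column 4 has {2}, leaving only 3.
Row 3, column 3: row 3 has {3} and column 3 has {4, 3, 1}, leaving only 2.
Row 3, column 2: row 3 has {3, 2} and column 2 has {3, 1}, leaving only 4.
Row 2, column 2: row 2 has {3} and column 2 has {4, 3, 1}, leaving only 2.
Row 3, column 4: row 3 has {4, 3, 2} and column 4 has {3, 2}, leaving only 1.
Row 2, column 4: row 2 has {3, 2} and column 4 has {3, 2, 1}, leaving only 4.
Row 2 already has {4, 3, 2} and column 1 already has {3, 2}, so row 2, column 1 must be 1.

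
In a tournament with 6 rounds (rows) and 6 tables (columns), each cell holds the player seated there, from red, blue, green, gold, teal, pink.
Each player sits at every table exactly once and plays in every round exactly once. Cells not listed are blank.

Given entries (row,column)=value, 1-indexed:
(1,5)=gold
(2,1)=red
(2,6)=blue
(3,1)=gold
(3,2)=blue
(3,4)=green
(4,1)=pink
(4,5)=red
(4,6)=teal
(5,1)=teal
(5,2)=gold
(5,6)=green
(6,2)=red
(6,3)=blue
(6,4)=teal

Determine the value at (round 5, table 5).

blue

Round 4, table 2: round 4 has {red, teal, pink} and table 2 has {red, blue, gold}, leaving only green.
Round 4, table 3: round 4 has {red, green, teal, pink} and table 3 has {blue}, leaving only gold.
Round 4, table 4: round 4 has {red, green, gold, teal, pink} and table 4 has {green, teal}, leaving only blue.
Round 6, table 1: round 6 has {red, blue, teal} and table 1 has {red, gold, teal, pink}, leaving only green.
Round 1, table 1: round 1 has {gold} and table 1 has {red, green, gold, teal, pink}, leaving only blue.
Round 6, table 5: round 6 has {red, blue, green, teal} and table 5 has {red, gold}, leaving only pink.
Round 5 already has {green, gold, teal} and table 5 already has {red, gold, pink}, so round 5, table 5 must be blue.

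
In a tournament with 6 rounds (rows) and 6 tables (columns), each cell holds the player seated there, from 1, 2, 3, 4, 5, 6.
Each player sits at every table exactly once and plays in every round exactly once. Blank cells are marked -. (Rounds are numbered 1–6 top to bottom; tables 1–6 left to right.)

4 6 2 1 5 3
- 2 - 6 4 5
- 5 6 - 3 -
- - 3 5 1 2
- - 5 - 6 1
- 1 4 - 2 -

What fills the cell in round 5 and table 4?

Round 2, table 3: round 2 has {2, 4, 5, 6} and table 3 has {2, 3, 4, 5, 6}, leaving only 1.
Round 2, table 1: round 2 has {1, 2, 4, 5, 6} and table 1 has {4}, leaving only 3.
Round 3, table 6: round 3 has {3, 5, 6} and table 6 has {1, 2, 3, 5}, leaving only 4.
Round 3, table 4: round 3 has {3, 4, 5, 6} and table 4 has {1, 5, 6}, leaving only 2.
Round 3, table 1: round 3 has {2, 3, 4, 5, 6} and table 1 has {3, 4}, leaving only 1.
Round 4, table 1: round 4 has {1, 2, 3, 5} and table 1 has {1, 3, 4}, leaving only 6.
Round 4, table 2: round 4 has {1, 2, 3, 5, 6} and table 2 has {1, 2, 5, 6}, leaving only 4.
Round 5, table 1: round 5 has {1, 5, 6} and table 1 has {1, 3, 4, 6}, leaving only 2.
Round 5, table 2: round 5 has {1, 2, 5, 6} and table 2 has {1, 2, 4, 5, 6}, leaving only 3.
Round 5 already has {1, 2, 3, 5, 6} and table 4 already has {1, 2, 5, 6}, so round 5, table 4 must be 4.

4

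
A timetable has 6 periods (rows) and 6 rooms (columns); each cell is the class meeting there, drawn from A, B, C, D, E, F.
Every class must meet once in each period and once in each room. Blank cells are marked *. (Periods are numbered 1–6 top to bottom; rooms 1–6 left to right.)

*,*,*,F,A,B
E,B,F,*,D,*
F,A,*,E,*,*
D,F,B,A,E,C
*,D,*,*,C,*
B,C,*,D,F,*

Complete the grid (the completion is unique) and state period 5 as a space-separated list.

Period 5, room 1: period 5 has {C, D} and room 1 has {B, D, E, F}, leaving only A.
Period 5, room 3: period 5 has {A, C, D} and room 3 has {B, F}, leaving only E.
Period 5, room 4: period 5 has {A, C, D, E} and room 4 has {A, D, E, F}, leaving only B.
Period 5, room 6: period 5 has {A, B, C, D, E} and room 6 has {B, C}, leaving only F.
So period 5 reads: A D E B C F.

A D E B C F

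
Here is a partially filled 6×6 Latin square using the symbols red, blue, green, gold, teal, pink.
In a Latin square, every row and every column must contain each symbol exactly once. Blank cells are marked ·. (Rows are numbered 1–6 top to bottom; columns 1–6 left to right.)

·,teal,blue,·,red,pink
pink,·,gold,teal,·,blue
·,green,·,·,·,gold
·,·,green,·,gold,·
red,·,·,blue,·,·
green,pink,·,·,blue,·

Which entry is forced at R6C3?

Row 1, column 1: row 1 has {red, blue, teal, pink} and column 1 has {red, green, pink}, leaving only gold.
Row 1, column 4: row 1 has {red, blue, gold, teal, pink} and column 4 has {blue, teal}, leaving only green.
Row 2, column 2: row 2 has {blue, gold, teal, pink} and column 2 has {green, teal, pink}, leaving only red.
Row 2, column 5: row 2 has {red, blue, gold, teal, pink} and column 5 has {red, blue, gold}, leaving only green.
Row 4, column 2: row 4 has {green, gold} and column 2 has {red, green, teal, pink}, leaving only blue.
Row 4, column 1: row 4 has {blue, green, gold} and column 1 has {red, green, gold, pink}, leaving only teal.
Row 3, column 1: row 3 has {green, gold} and column 1 has {red, green, gold, teal, pink}, leaving only blue.
Row 4, column 6: row 4 has {blue, green, gold, teal} and column 6 has {blue, gold, pink}, leaving only red.
Row 4, column 4: row 4 has {red, blue, green, gold, teal} and column 4 has {blue, green, teal}, leaving only pink.
Row 3, column 4: row 3 has {blue, green, gold} and column 4 has {blue, green, teal, pink}, leaving only red.
Row 5, column 2: row 5 has {red, blue} and column 2 has {red, blue, green, teal, pink}, leaving only gold.
Row 6, column 4: row 6 has {blue, green, pink} and column 4 has {red, blue, green, teal, pink}, leaving only gold.
Row 6, column 6: row 6 has {blue, green, gold, pink} and column 6 has {red, blue, gold, pink}, leaving only teal.
Row 6 already has {blue, green, gold, teal, pink} and column 3 already has {blue, green, gold}, so row 6, column 3 must be red.

red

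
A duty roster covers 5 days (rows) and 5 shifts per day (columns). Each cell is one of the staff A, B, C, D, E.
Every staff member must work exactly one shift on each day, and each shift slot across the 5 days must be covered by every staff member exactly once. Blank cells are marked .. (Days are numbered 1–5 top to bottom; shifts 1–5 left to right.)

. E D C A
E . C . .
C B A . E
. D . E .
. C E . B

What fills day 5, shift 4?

A

Day 1, shift 1: day 1 has {A, C, D, E} and shift 1 has {C, E}, leaving only B.
Day 2, shift 2: day 2 has {C, E} and shift 2 has {B, C, D, E}, leaving only A.
Day 2, shift 5: day 2 has {A, C, E} and shift 5 has {A, B, E}, leaving only D.
Day 2, shift 4: day 2 has {A, C, D, E} and shift 4 has {C, E}, leaving only B.
Day 3, shift 4: day 3 has {A, B, C, E} and shift 4 has {B, C, E}, leaving only D.
Day 5 already has {B, C, E} and shift 4 already has {B, C, D, E}, so day 5, shift 4 must be A.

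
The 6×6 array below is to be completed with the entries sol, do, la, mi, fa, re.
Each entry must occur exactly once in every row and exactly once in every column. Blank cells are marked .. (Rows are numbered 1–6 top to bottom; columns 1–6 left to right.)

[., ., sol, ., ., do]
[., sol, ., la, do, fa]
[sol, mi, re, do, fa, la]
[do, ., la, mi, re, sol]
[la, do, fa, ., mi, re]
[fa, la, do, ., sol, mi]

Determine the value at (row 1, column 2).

re

Row 1, column 5: row 1 has {sol, do} and column 5 has {sol, do, mi, fa, re}, leaving only la.
Row 2, column 3: row 2 has {sol, do, la, fa} and column 3 has {sol, do, la, fa, re}, leaving only mi.
Row 2, column 1: row 2 has {sol, do, la, mi, fa} and column 1 has {sol, do, la, fa}, leaving only re.
Row 1, column 1: row 1 has {sol, do, la} and column 1 has {sol, do, la, fa, re}, leaving only mi.
Row 4, column 2: row 4 has {sol, do, la, mi, re} and column 2 has {sol, do, la, mi}, leaving only fa.
Row 1 already has {sol, do, la, mi} and column 2 already has {sol, do, la, mi, fa}, so row 1, column 2 must be re.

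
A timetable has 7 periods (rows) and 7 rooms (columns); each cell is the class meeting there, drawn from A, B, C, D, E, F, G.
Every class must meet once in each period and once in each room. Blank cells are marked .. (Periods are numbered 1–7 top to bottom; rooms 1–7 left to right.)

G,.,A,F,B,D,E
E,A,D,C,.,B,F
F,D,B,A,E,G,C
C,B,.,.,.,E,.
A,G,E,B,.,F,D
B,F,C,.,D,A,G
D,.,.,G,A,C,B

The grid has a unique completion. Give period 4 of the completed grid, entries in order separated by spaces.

Period 4, room 4: period 4 has {B, C, E} and room 4 has {A, B, C, F, G}, leaving only D.
Period 4, room 7: period 4 has {B, C, D, E} and room 7 has {B, C, D, E, F, G}, leaving only A.
Period 1, room 2: period 1 has {A, B, D, E, F, G} and room 2 has {A, B, D, F, G}, leaving only C.
Period 2, room 5: period 2 has {A, B, C, D, E, F} and room 5 has {A, B, D, E}, leaving only G.
Period 4, room 5: period 4 has {A, B, C, D, E} and room 5 has {A, B, D, E, G}, leaving only F.
Period 4, room 3: period 4 has {A, B, C, D, E, F} and room 3 has {A, B, C, D, E}, leaving only G.
So period 4 reads: C B G D F E A.

C B G D F E A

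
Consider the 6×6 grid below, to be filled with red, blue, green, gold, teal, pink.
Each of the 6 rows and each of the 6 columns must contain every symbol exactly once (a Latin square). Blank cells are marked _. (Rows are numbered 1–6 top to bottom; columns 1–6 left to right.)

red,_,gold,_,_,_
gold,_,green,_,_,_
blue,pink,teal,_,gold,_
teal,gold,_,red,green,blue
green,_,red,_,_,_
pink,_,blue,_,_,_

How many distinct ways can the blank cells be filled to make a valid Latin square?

Row 1, column 2: eliminating its row and column leaves {blue, green, teal}.
Row 1, column 4: eliminating its row and column leaves {blue, green, teal, pink}.
Row 1, column 5: eliminating its row and column leaves {blue, teal, pink}.
Row 1, column 6: eliminating its row and column leaves {green, teal, pink}.
Row 2, column 2: eliminating its row and column leaves {red, blue, teal}.
Row 2, column 4: eliminating its row and column leaves {blue, teal, pink}.
Row 2, column 5: eliminating its row and column leaves {red, blue, teal, pink}.
Row 2, column 6: eliminating its row and column leaves {red, teal, pink}.
Row 3, column 4: eliminating its row and column leaves {green}.
Row 3, column 6: eliminating its row and column leaves {red, green}.
Row 4, column 3: eliminating its row and column leaves {pink}.
Row 5, column 2: eliminating its row and column leaves {blue, teal}.
Row 5, column 4: eliminating its row and column leaves {blue, gold, teal, pink}.
Row 5, column 5: eliminating its row and column leaves {blue, teal, pink}.
Row 5, column 6: eliminating its row and column leaves {gold, teal, pink}.
Row 6, column 2: eliminating its row and column leaves {red, green, teal}.
Row 6, column 4: eliminating its row and column leaves {green, gold, teal}.
Row 6, column 5: eliminating its row and column leaves {red, teal}.
Row 6, column 6: eliminating its row and column leaves {red, green, gold, teal}.
Enumerating the assignments across these blanks that avoid any row or column repeat gives 16 completions.

16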